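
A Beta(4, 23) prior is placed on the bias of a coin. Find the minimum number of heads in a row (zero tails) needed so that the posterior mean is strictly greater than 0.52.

After k heads and 0 tails the posterior is Beta(4+k, 23), with mean (4+k)/(4+23+k).
Set (4+k)/(27+k) > 0.52 and solve: k > (0.52·27 − 4)/(1 − 0.52) = 20.917.
The smallest integer exceeding 20.917 is 21.

k = 21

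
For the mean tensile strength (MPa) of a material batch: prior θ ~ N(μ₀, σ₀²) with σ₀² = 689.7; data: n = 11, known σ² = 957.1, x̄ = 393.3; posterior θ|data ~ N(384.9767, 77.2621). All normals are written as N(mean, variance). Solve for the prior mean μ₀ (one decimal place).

The posterior mean is a precision-weighted average: μ_n = (τ₀μ₀ + τ_data·x̄)/(τ₀+τ_data), with τ₀=1/σ₀² and τ_data=n/σ².
Here τ₀ = 1/689.7 = 0.001450 and τ_data = 11/957.1 = 0.011493, so τ_n = 0.012943.
Rearranging for μ₀: μ₀ = (μ_n·τ_n − τ_data·x̄)/τ₀ = (384.9767·0.012943 − 0.011493·393.3) / 0.001450 = 0.462557/0.001450 ≈ 319.0.

μ₀ = 319.0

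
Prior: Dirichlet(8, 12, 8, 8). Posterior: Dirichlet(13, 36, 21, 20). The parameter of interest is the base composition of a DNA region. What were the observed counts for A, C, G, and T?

For a Dirichlet(α) prior with multinomial counts c, the posterior is Dirichlet(α + c) componentwise.
Counts are posterior − prior componentwise: 13−8=5, 36−12=24, 21−8=13, 20−8=12.

counts (5, 24, 13, 12)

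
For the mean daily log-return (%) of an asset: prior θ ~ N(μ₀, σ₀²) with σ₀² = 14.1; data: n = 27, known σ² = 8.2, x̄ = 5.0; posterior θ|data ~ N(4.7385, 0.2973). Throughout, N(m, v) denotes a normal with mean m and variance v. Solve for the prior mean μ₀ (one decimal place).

The posterior mean is a precision-weighted average: μ_n = (τ₀μ₀ + τ_data·x̄)/(τ₀+τ_data), with τ₀=1/σ₀² and τ_data=n/σ².
Here τ₀ = 1/14.1 = 0.070922 and τ_data = 27/8.2 = 3.292683, so τ_n = 3.363605.
Rearranging for μ₀: μ₀ = (μ_n·τ_n − τ_data·x̄)/τ₀ = (4.7385·3.363605 − 3.292683·5.0) / 0.070922 = -0.524973/0.070922 ≈ -7.4.

μ₀ = -7.4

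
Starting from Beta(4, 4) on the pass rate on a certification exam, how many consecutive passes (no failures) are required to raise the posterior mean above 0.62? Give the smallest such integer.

After k passes and 0 failures the posterior is Beta(4+k, 4), with mean (4+k)/(4+4+k).
Set (4+k)/(8+k) > 0.62 and solve: k > (0.62·8 − 4)/(1 − 0.62) = 2.526.
The smallest integer exceeding 2.526 is 3, and checking k=3: (7)/(11) = 0.6364 > 0.62.

k = 3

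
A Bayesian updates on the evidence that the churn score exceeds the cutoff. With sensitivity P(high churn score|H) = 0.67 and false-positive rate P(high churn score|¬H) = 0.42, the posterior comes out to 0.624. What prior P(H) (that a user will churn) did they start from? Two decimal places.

P(H) = 0.51

In odds form, posterior odds = prior odds × likelihood ratio, so prior odds = posterior odds ÷ LR.
Posterior odds = 0.624/(1−0.624) = 1.6596. LR = 0.67/0.42 = 1.5952.
Prior odds = 1.6596/1.5952 = 1.0404, so P(H) = 1.0404/(1+1.0404) ≈ 0.51.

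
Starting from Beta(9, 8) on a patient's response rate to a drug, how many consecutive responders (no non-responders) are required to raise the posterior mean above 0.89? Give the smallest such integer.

After k responders and 0 non-responders the posterior is Beta(9+k, 8), with mean (9+k)/(9+8+k).
Set (9+k)/(17+k) > 0.89 and solve: k > (0.89·17 − 9)/(1 − 0.89) = 55.727.
The smallest integer exceeding 55.727 is 56.

k = 56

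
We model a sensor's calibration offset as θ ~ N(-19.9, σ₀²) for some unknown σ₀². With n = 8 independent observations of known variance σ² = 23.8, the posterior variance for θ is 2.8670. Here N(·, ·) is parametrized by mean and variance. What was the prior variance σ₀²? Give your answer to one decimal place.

Posterior precision equals prior precision plus data precision: 1/σ_n² = 1/σ₀² + n/σ².
So 1/σ₀² = 1/2.8670 − 8/23.8 = 0.348797 − 0.336134 = 0.012663.
Hence σ₀² = 1/0.012663 ≈ 79.0.

σ₀² = 79.0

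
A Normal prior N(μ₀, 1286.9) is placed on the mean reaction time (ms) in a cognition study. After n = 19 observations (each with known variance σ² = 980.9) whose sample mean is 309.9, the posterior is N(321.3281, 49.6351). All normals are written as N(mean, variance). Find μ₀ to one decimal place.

μ₀ = 606.2

The posterior mean is a precision-weighted average: μ_n = (τ₀μ₀ + τ_data·x̄)/(τ₀+τ_data), with τ₀=1/σ₀² and τ_data=n/σ².
Here τ₀ = 1/1286.9 = 0.000777 and τ_data = 19/980.9 = 0.019370, so τ_n = 0.020147.
Rearranging for μ₀: μ₀ = (μ_n·τ_n − τ_data·x̄)/τ₀ = (321.3281·0.020147 − 0.019370·309.9) / 0.000777 = 0.471034/0.000777 ≈ 606.2.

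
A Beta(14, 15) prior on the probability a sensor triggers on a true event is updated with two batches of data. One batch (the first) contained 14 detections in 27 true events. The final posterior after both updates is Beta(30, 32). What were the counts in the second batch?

2 detections and 4 misses

Sequential conjugate updates are equivalent to a single update on the pooled data, so total successes = posterior α − prior α and total failures = posterior β − prior β.
Total across both batches: 30−14=16 detections, 32−15=17 misses.
Subtract the first batch: 16−14=2 detections and 17−13=4 misses.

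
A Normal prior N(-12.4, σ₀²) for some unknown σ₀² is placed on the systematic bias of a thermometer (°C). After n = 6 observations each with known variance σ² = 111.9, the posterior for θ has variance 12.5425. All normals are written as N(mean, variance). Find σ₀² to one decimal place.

σ₀² = 38.3

Posterior precision equals prior precision plus data precision: 1/σ_n² = 1/σ₀² + n/σ².
So 1/σ₀² = 1/12.5425 − 6/111.9 = 0.079729 − 0.053619 = 0.026110.
Hence σ₀² = 1/0.026110 ≈ 38.3.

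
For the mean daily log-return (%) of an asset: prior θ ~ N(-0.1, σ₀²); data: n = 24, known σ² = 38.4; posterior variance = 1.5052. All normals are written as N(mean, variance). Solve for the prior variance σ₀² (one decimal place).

σ₀² = 25.4

For the Normal–Normal model with known σ², precisions add: τ_n = τ₀ + n/σ².
So 1/σ₀² = 1/1.5052 − 24/38.4 = 0.664364 − 0.625000 = 0.039364.
Hence σ₀² = 1/0.039364 ≈ 25.4.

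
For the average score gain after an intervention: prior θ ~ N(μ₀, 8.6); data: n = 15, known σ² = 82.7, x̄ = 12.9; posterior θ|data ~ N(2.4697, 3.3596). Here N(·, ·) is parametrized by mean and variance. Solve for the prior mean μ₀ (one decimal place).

With known observation variance, the Normal–Normal posterior has precision τ_n = τ₀ + n/σ² and mean μ_n = (τ₀μ₀ + (n/σ²)x̄)/τ_n.
Here τ₀ = 1/8.6 = 0.116279 and τ_data = 15/82.7 = 0.181378, so τ_n = 0.297657.
Rearranging for μ₀: μ₀ = (μ_n·τ_n − τ_data·x̄)/τ₀ = (2.4697·0.297657 − 0.181378·12.9) / 0.116279 = -1.604653/0.116279 ≈ -13.8.

μ₀ = -13.8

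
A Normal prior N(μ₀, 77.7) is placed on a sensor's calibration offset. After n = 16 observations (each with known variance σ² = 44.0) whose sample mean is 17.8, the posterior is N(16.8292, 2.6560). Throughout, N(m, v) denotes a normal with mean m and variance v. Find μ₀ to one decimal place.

μ₀ = -10.6

The posterior mean is a precision-weighted average: μ_n = (τ₀μ₀ + τ_data·x̄)/(τ₀+τ_data), with τ₀=1/σ₀² and τ_data=n/σ².
Here τ₀ = 1/77.7 = 0.012870 and τ_data = 16/44.0 = 0.363636, so τ_n = 0.376506.
Rearranging for μ₀: μ₀ = (μ_n·τ_n − τ_data·x̄)/τ₀ = (16.8292·0.376506 − 0.363636·17.8) / 0.012870 = -0.136426/0.012870 ≈ -10.6.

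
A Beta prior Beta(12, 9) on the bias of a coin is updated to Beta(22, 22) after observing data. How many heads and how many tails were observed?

10 heads and 13 tails

A Beta(a, b) prior with s successes and f failures in binomial data gives a Beta(a+s, b+f) posterior.
So s = 22 − 12 = 10 and f = 22 − 9 = 13.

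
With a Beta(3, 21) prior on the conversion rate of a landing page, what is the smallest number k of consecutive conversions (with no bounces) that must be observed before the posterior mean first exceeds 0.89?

After k conversions and 0 bounces the posterior is Beta(3+k, 21), with mean (3+k)/(3+21+k).
Set (3+k)/(24+k) > 0.89 and solve: k > (0.89·24 − 3)/(1 − 0.89) = 166.909.
The smallest integer exceeding 166.909 is 167, and checking k=167: (170)/(191) = 0.8901 > 0.89.

k = 167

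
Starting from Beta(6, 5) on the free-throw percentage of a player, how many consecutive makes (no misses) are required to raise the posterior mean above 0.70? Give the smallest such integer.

k = 6

After k makes and 0 misses the posterior is Beta(6+k, 5), with mean (6+k)/(6+5+k).
Set (6+k)/(11+k) > 0.70 and solve: k > (0.70·11 − 6)/(1 − 0.70) = 5.667.
The smallest integer exceeding 5.667 is 6.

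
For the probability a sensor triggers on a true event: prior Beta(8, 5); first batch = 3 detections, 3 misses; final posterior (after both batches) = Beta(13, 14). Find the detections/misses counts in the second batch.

Sequential conjugate updates are equivalent to a single update on the pooled data, so total successes = posterior α − prior α and total failures = posterior β − prior β.
Total across both batches: 13−8=5 detections, 14−5=9 misses.
Subtract the first batch: 5−3=2 detections and 9−3=6 misses.

2 detections and 6 misses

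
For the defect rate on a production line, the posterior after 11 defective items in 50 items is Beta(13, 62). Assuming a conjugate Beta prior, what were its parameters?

Beta is conjugate to the binomial likelihood: posterior = Beta(α+s, β+f).
Subtract the data counts: 13−11=2, 62−39=23.

Beta(2, 23)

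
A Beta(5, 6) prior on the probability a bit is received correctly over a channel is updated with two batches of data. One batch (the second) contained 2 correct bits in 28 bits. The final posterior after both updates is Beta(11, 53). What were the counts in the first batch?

Sequential conjugate updates are equivalent to a single update on the pooled data, so total successes = posterior α − prior α and total failures = posterior β − prior β.
Total across both batches: 11−5=6 correct bits, 53−6=47 errors.
Subtract the second batch: 6−2=4 correct bits and 47−26=21 errors.

4 correct bits and 21 errors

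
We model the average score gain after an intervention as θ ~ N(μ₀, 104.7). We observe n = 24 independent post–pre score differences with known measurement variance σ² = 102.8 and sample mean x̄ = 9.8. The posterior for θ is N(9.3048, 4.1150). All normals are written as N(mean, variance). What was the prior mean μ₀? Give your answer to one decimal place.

The posterior mean is a precision-weighted average: μ_n = (τ₀μ₀ + τ_data·x̄)/(τ₀+τ_data), with τ₀=1/σ₀² and τ_data=n/σ².
Here τ₀ = 1/104.7 = 0.009551 and τ_data = 24/102.8 = 0.233463, so τ_n = 0.243014.
Rearranging for μ₀: μ₀ = (μ_n·τ_n − τ_data·x̄)/τ₀ = (9.3048·0.243014 − 0.233463·9.8) / 0.009551 = -0.026741/0.009551 ≈ -2.8.

μ₀ = -2.8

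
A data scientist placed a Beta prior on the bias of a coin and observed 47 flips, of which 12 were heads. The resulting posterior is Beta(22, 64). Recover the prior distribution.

Beta(10, 29)

A Beta(a, b) prior with s successes and f failures in binomial data gives a Beta(a+s, b+f) posterior.
So a = 22 − 12 = 10 and b = 64 − 35 = 29.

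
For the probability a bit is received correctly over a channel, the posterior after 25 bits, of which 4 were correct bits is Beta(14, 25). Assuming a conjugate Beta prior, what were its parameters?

Beta(10, 4)

A Beta(α, β) prior with s successes and f failures in binomial data gives a Beta(α+s, β+f) posterior.
So α = 14 − 4 = 10 and β = 25 − 21 = 4.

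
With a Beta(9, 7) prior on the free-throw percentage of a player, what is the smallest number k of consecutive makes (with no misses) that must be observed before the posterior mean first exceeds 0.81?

k = 21

After k makes and 0 misses the posterior is Beta(9+k, 7), with mean (9+k)/(9+7+k).
Set (9+k)/(16+k) > 0.81 and solve: k > (0.81·16 − 9)/(1 − 0.81) = 20.842.
The smallest integer exceeding 20.842 is 21, and checking k=21: (30)/(37) = 0.8108 > 0.81.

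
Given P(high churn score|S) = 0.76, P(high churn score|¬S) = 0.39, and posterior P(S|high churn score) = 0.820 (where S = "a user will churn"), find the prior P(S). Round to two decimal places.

P(S) = 0.70

Bayes' rule in odds form gives O(S|E) = O(S)·[P(E|S)/P(E|¬S)], hence O(S) = O(S|E)/LR.
Posterior odds = 0.820/(1−0.820) = 4.5556. LR = 0.76/0.39 = 1.9487.
Prior odds = 4.5556/1.9487 = 2.3378, so P(S) = 2.3378/(1+2.3378) ≈ 0.70.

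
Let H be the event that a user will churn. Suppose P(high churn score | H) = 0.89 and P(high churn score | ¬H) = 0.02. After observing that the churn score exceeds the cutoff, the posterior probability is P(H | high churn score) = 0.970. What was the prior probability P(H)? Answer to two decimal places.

In odds form, posterior odds = prior odds × likelihood ratio, so prior odds = posterior odds ÷ LR.
Posterior odds = 0.970/(1−0.970) = 32.3333. LR = 0.89/0.02 = 44.5000.
Prior odds = 32.3333/44.5000 = 0.7266, so P(H) = 0.7266/(1+0.7266) ≈ 0.42.

P(H) = 0.42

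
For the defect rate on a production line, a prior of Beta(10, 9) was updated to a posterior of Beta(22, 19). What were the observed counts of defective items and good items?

Beta is conjugate to the binomial likelihood: posterior = Beta(α+s, β+f).
So s = 22 − 10 = 12 and f = 19 − 9 = 10.

12 defective items and 10 good items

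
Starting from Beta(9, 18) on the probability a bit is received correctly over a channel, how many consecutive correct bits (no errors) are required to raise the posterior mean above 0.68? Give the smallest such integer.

After k correct bits and 0 errors the posterior is Beta(9+k, 18), with mean (9+k)/(9+18+k).
Set (9+k)/(27+k) > 0.68 and solve: k > (0.68·27 − 9)/(1 − 0.68) = 29.250.
The smallest integer exceeding 29.250 is 30.

k = 30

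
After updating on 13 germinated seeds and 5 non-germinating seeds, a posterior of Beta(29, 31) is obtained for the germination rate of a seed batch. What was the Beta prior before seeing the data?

Beta(16, 26)

Under Beta–binomial conjugacy the posterior parameters are (a+s, b+f).
So a = 29 − 13 = 16 and b = 31 − 5 = 26.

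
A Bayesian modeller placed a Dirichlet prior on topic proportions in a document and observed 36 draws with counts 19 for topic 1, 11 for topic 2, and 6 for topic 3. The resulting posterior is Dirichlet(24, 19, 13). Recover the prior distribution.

For a Dirichlet(α) prior with multinomial counts c, the posterior is Dirichlet(α + c) componentwise.
Subtract each count from the matching posterior parameter: 24−19=5, 19−11=8, 13−6=7.

Dirichlet(5, 8, 7)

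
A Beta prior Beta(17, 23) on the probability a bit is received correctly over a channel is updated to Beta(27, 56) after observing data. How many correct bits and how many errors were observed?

A Beta(a, b) prior with s successes and f failures in binomial data gives a Beta(a+s, b+f) posterior.
Match parameters: s=27−17=10, f=56−23=33.

10 correct bits and 33 errors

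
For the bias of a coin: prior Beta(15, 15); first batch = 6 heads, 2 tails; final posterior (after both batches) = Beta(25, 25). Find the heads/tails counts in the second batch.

Because Beta–binomial updating is additive in the counts, the combined data contributed (α_post−α_prior, β_post−β_prior) successes and failures.
Total across both batches: 25−15=10 heads, 25−15=10 tails.
Subtract the first batch: 10−6=4 heads and 10−2=8 tails.

4 heads and 8 tails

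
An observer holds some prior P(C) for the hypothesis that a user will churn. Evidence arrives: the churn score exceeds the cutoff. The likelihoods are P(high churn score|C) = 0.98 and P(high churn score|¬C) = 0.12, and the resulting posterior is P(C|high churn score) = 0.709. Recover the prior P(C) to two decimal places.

P(C) = 0.23

In odds form, posterior odds = prior odds × likelihood ratio, so prior odds = posterior odds ÷ LR.
Posterior odds = 0.709/(1−0.709) = 2.4364. LR = 0.98/0.12 = 8.1667.
Prior odds = 2.4364/8.1667 = 0.2983, so P(C) = 0.2983/(1+0.2983) ≈ 0.23.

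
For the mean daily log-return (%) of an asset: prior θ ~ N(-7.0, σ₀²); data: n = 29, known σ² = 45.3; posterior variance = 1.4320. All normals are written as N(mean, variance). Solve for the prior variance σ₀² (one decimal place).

σ₀² = 17.2

For the Normal–Normal model with known σ², precisions add: τ_n = τ₀ + n/σ².
So 1/σ₀² = 1/1.4320 − 29/45.3 = 0.698324 − 0.640177 = 0.058147.
Hence σ₀² = 1/0.058147 ≈ 17.2.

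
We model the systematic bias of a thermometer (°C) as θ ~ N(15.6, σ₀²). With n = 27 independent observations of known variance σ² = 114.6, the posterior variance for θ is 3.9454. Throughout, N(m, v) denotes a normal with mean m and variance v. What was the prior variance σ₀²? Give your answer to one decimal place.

σ₀² = 56.0

Posterior precision equals prior precision plus data precision: 1/σ_n² = 1/σ₀² + n/σ².
So 1/σ₀² = 1/3.9454 − 27/114.6 = 0.253460 − 0.235602 = 0.017858.
Hence σ₀² = 1/0.017858 ≈ 56.0.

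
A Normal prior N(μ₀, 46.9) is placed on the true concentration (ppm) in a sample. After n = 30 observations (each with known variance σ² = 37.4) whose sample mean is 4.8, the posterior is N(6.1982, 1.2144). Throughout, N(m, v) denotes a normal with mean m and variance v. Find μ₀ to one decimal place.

μ₀ = 58.8

With known observation variance, the Normal–Normal posterior has precision τ_n = τ₀ + n/σ² and mean μ_n = (τ₀μ₀ + (n/σ²)x̄)/τ_n.
Here τ₀ = 1/46.9 = 0.021322 and τ_data = 30/37.4 = 0.802139, so τ_n = 0.823461.
Rearranging for μ₀: μ₀ = (μ_n·τ_n − τ_data·x̄)/τ₀ = (6.1982·0.823461 − 0.802139·4.8) / 0.021322 = 1.253709/0.021322 ≈ 58.8.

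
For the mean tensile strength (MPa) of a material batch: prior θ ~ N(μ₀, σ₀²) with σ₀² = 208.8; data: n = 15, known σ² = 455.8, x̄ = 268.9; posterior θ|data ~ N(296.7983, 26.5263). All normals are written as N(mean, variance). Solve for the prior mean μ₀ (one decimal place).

μ₀ = 488.5

The posterior mean is a precision-weighted average: μ_n = (τ₀μ₀ + τ_data·x̄)/(τ₀+τ_data), with τ₀=1/σ₀² and τ_data=n/σ².
Here τ₀ = 1/208.8 = 0.004789 and τ_data = 15/455.8 = 0.032909, so τ_n = 0.037698.
Rearranging for μ₀: μ₀ = (μ_n·τ_n − τ_data·x̄)/τ₀ = (296.7983·0.037698 − 0.032909·268.9) / 0.004789 = 2.339472/0.004789 ≈ 488.5.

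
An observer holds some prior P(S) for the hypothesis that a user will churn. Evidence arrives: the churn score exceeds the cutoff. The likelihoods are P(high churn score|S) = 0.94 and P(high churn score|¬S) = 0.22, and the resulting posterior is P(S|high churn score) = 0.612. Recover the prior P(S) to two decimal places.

In odds form, posterior odds = prior odds × likelihood ratio, so prior odds = posterior odds ÷ LR.
Posterior odds = 0.612/(1−0.612) = 1.5773. LR = 0.94/0.22 = 4.2727.
Prior odds = 1.5773/4.2727 = 0.3692, so P(S) = 0.3692/(1+0.3692) ≈ 0.27.

P(S) = 0.27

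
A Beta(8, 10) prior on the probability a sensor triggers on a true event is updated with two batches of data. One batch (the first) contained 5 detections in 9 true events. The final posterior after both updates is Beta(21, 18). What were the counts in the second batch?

Because Beta–binomial updating is additive in the counts, the combined data contributed (α_post−α_prior, β_post−β_prior) successes and failures.
Total across both batches: 21−8=13 detections, 18−10=8 misses.
Subtract the first batch: 13−5=8 detections and 8−4=4 misses.

8 detections and 4 misses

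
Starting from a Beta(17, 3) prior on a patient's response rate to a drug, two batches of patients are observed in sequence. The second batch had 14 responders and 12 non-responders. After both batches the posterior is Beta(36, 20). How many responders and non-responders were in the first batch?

5 responders and 5 non-responders

Because Beta–binomial updating is additive in the counts, the combined data contributed (α_post−α_prior, β_post−β_prior) successes and failures.
Total across both batches: 36−17=19 responders, 20−3=17 non-responders.
Subtract the second batch: 19−14=5 responders and 17−12=5 non-responders.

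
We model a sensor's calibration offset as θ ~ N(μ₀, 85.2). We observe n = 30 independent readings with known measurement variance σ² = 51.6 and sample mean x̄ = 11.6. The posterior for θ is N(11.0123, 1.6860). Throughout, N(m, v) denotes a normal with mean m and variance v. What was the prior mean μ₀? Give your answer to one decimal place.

μ₀ = -18.1

With known observation variance, the Normal–Normal posterior has precision τ_n = τ₀ + n/σ² and mean μ_n = (τ₀μ₀ + (n/σ²)x̄)/τ_n.
Here τ₀ = 1/85.2 = 0.011737 and τ_data = 30/51.6 = 0.581395, so τ_n = 0.593132.
Rearranging for μ₀: μ₀ = (μ_n·τ_n − τ_data·x̄)/τ₀ = (11.0123·0.593132 − 0.581395·11.6) / 0.011737 = -0.212434/0.011737 ≈ -18.1.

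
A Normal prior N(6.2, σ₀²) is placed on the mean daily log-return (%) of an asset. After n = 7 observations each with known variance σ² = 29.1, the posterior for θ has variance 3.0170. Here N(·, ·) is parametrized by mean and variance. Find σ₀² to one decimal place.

Posterior precision equals prior precision plus data precision: 1/σ_n² = 1/σ₀² + n/σ².
So 1/σ₀² = 1/3.0170 − 7/29.1 = 0.331455 − 0.240550 = 0.090905.
Hence σ₀² = 1/0.090905 ≈ 11.0.

σ₀² = 11.0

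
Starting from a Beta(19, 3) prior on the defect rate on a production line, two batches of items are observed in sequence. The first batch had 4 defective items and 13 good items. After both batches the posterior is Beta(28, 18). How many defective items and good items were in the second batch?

5 defective items and 2 good items

Because Beta–binomial updating is additive in the counts, the combined data contributed (α_post−α_prior, β_post−β_prior) successes and failures.
Total across both batches: 28−19=9 defective items, 18−3=15 good items.
Subtract the first batch: 9−4=5 defective items and 15−13=2 good items.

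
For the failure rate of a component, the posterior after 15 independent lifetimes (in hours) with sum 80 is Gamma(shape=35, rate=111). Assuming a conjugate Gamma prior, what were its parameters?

Gamma–exponential conjugacy: posterior shape = α + n, posterior rate = β + Σtᵢ.
So α = 35 − 15 = 20 and β = 111 − 80 = 31.

Gamma(shape=20, rate=31)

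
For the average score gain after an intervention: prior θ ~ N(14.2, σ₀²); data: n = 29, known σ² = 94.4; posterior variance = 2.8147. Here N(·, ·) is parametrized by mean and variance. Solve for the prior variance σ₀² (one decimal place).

Posterior precision equals prior precision plus data precision: 1/σ_n² = 1/σ₀² + n/σ².
So 1/σ₀² = 1/2.8147 − 29/94.4 = 0.355278 − 0.307203 = 0.048075.
Hence σ₀² = 1/0.048075 ≈ 20.8.

σ₀² = 20.8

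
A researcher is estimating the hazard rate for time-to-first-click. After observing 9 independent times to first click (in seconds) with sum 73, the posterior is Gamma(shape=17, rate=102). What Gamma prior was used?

For an exponential likelihood with a Gamma(α, β) prior on the rate, n observations with total T give posterior Gamma(α+n, β+T).
So α = 17 − 9 = 8 and β = 102 − 73 = 29.

Gamma(shape=8, rate=29)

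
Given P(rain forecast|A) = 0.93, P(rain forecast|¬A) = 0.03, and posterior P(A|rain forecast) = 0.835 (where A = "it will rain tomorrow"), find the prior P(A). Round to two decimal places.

P(A) = 0.14

Bayes' rule in odds form gives O(A|E) = O(A)·[P(E|A)/P(E|¬A)], hence O(A) = O(A|E)/LR.
Posterior odds = 0.835/(1−0.835) = 5.0606. LR = 0.93/0.03 = 31.0000.
Prior odds = 5.0606/31.0000 = 0.1632, so P(A) = 0.1632/(1+0.1632) ≈ 0.14.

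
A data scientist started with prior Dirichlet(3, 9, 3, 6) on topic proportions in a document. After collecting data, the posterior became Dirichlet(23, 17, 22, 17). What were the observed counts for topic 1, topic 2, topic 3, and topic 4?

For a Dirichlet(α) prior with multinomial counts c, the posterior is Dirichlet(α + c) componentwise.
Counts are posterior − prior componentwise: 23−3=20, 17−9=8, 22−3=19, 17−6=11.

counts (20, 8, 19, 11)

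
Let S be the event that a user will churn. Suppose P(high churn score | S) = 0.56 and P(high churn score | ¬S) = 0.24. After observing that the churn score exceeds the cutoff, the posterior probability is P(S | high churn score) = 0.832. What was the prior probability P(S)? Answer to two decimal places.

Bayes' rule in odds form gives O(S|E) = O(S)·[P(E|S)/P(E|¬S)], hence O(S) = O(S|E)/LR.
Posterior odds = 0.832/(1−0.832) = 4.9524. LR = 0.56/0.24 = 2.3333.
Prior odds = 4.9524/2.3333 = 2.1225, so P(S) = 2.1225/(1+2.1225) ≈ 0.68.

P(S) = 0.68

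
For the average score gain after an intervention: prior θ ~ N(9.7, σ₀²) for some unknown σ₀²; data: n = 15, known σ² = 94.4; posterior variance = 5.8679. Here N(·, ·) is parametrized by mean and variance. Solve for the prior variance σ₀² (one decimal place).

For the Normal–Normal model with known σ², precisions add: τ_n = τ₀ + n/σ².
So 1/σ₀² = 1/5.8679 − 15/94.4 = 0.170419 − 0.158898 = 0.011521.
Hence σ₀² = 1/0.011521 ≈ 86.8.

σ₀² = 86.8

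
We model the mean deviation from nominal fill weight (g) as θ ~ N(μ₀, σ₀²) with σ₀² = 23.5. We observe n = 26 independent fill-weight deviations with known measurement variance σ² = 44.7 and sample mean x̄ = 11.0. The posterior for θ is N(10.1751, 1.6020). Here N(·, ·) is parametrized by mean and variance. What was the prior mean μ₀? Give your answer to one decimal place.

μ₀ = -1.1

With known observation variance, the Normal–Normal posterior has precision τ_n = τ₀ + n/σ² and mean μ_n = (τ₀μ₀ + (n/σ²)x̄)/τ_n.
Here τ₀ = 1/23.5 = 0.042553 and τ_data = 26/44.7 = 0.581655, so τ_n = 0.624208.
Rearranging for μ₀: μ₀ = (μ_n·τ_n − τ_data·x̄)/τ₀ = (10.1751·0.624208 − 0.581655·11.0) / 0.042553 = -0.046826/0.042553 ≈ -1.1.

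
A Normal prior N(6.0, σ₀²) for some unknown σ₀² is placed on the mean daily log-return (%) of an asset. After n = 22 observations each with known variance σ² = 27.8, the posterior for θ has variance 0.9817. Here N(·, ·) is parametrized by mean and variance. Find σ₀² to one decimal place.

σ₀² = 4.4

For the Normal–Normal model with known σ², precisions add: τ_n = τ₀ + n/σ².
So 1/σ₀² = 1/0.9817 − 22/27.8 = 1.018641 − 0.791367 = 0.227274.
Hence σ₀² = 1/0.227274 ≈ 4.4.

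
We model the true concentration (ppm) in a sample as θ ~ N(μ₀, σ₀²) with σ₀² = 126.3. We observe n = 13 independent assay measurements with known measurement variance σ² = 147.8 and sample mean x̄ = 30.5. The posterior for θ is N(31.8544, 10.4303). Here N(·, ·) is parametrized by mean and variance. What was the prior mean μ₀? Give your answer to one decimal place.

μ₀ = 46.9

With known observation variance, the Normal–Normal posterior has precision τ_n = τ₀ + n/σ² and mean μ_n = (τ₀μ₀ + (n/σ²)x̄)/τ_n.
Here τ₀ = 1/126.3 = 0.007918 and τ_data = 13/147.8 = 0.087957, so τ_n = 0.095875.
Rearranging for μ₀: μ₀ = (μ_n·τ_n − τ_data·x̄)/τ₀ = (31.8544·0.095875 − 0.087957·30.5) / 0.007918 = 0.371352/0.007918 ≈ 46.9.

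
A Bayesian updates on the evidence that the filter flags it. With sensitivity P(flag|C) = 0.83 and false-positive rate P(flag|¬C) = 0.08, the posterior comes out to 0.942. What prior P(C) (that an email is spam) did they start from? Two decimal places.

Bayes' rule in odds form gives O(C|E) = O(C)·[P(E|C)/P(E|¬C)], hence O(C) = O(C|E)/LR.
Posterior odds = 0.942/(1−0.942) = 16.2414. LR = 0.83/0.08 = 10.3750.
Prior odds = 16.2414/10.3750 = 1.5654, so P(C) = 1.5654/(1+1.5654) ≈ 0.61.

P(C) = 0.61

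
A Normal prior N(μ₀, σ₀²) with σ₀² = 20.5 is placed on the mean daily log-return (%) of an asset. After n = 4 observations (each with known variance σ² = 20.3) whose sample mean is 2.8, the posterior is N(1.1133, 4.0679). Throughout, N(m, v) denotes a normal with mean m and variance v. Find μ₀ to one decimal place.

With known observation variance, the Normal–Normal posterior has precision τ_n = τ₀ + n/σ² and mean μ_n = (τ₀μ₀ + (n/σ²)x̄)/τ_n.
Here τ₀ = 1/20.5 = 0.048780 and τ_data = 4/20.3 = 0.197044, so τ_n = 0.245824.
Rearranging for μ₀: μ₀ = (μ_n·τ_n − τ_data·x̄)/τ₀ = (1.1133·0.245824 − 0.197044·2.8) / 0.048780 = -0.278047/0.048780 ≈ -5.7.

μ₀ = -5.7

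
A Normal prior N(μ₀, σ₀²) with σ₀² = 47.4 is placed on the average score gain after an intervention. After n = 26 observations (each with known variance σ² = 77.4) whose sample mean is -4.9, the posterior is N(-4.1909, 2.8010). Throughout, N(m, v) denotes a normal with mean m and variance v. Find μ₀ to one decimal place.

μ₀ = 7.1

The posterior mean is a precision-weighted average: μ_n = (τ₀μ₀ + τ_data·x̄)/(τ₀+τ_data), with τ₀=1/σ₀² and τ_data=n/σ².
Here τ₀ = 1/47.4 = 0.021097 and τ_data = 26/77.4 = 0.335917, so τ_n = 0.357014.
Rearranging for μ₀: μ₀ = (μ_n·τ_n − τ_data·x̄)/τ₀ = (-4.1909·0.357014 − 0.335917·-4.9) / 0.021097 = 0.149783/0.021097 ≈ 7.1.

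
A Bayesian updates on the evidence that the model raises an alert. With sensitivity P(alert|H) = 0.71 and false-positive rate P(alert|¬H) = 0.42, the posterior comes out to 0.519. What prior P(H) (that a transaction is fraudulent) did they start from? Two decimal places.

In odds form, posterior odds = prior odds × likelihood ratio, so prior odds = posterior odds ÷ LR.
Posterior odds = 0.519/(1−0.519) = 1.0790. LR = 0.71/0.42 = 1.6905.
Prior odds = 1.0790/1.6905 = 0.6383, so P(H) = 0.6383/(1+0.6383) ≈ 0.39.

P(H) = 0.39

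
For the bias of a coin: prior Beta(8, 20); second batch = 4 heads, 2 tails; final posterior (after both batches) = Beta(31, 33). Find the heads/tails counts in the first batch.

Sequential conjugate updates are equivalent to a single update on the pooled data, so total successes = posterior α − prior α and total failures = posterior β − prior β.
Total across both batches: 31−8=23 heads, 33−20=13 tails.
Subtract the second batch: 23−4=19 heads and 13−2=11 tails.

19 heads and 11 tails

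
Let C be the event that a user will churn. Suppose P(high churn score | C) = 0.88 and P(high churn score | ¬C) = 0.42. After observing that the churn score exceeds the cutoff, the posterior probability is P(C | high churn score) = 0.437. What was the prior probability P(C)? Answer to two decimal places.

P(C) = 0.27

In odds form, posterior odds = prior odds × likelihood ratio, so prior odds = posterior odds ÷ LR.
Posterior odds = 0.437/(1−0.437) = 0.7762. LR = 0.88/0.42 = 2.0952.
Prior odds = 0.7762/2.0952 = 0.3705, so P(C) = 0.3705/(1+0.3705) ≈ 0.27.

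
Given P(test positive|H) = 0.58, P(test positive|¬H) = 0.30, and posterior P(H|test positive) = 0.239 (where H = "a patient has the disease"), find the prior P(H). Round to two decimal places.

Bayes' rule in odds form gives O(H|E) = O(H)·[P(E|H)/P(E|¬H)], hence O(H) = O(H|E)/LR.
Posterior odds = 0.239/(1−0.239) = 0.3141. LR = 0.58/0.30 = 1.9333.
Prior odds = 0.3141/1.9333 = 0.1625, so P(H) = 0.1625/(1+0.1625) ≈ 0.14.

P(H) = 0.14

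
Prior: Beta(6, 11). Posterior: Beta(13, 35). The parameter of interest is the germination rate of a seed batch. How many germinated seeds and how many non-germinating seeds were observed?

A Beta(a, b) prior with s successes and f failures in binomial data gives a Beta(a+s, b+f) posterior.
Match parameters: s=13−6=7, f=35−11=24.

7 germinated seeds and 24 non-germinating seeds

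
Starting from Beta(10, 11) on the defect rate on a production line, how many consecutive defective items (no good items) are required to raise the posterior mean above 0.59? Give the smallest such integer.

k = 6

After k defective items and 0 good items the posterior is Beta(10+k, 11), with mean (10+k)/(10+11+k).
Set (10+k)/(21+k) > 0.59 and solve: k > (0.59·21 − 10)/(1 − 0.59) = 5.829.
The smallest integer exceeding 5.829 is 6, and checking k=6: (16)/(27) = 0.5926 > 0.59.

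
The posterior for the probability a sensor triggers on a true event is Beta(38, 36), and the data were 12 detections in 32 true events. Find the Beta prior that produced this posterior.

Beta(26, 16)

A Beta(a, b) prior with s successes and f failures in binomial data gives a Beta(a+s, b+f) posterior.
So a = 38 − 12 = 26 and b = 36 − 20 = 16.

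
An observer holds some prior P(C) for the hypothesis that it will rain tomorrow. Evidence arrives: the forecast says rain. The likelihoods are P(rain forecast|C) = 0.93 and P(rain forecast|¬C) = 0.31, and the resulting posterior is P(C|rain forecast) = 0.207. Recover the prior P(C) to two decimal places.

In odds form, posterior odds = prior odds × likelihood ratio, so prior odds = posterior odds ÷ LR.
Posterior odds = 0.207/(1−0.207) = 0.2610. LR = 0.93/0.31 = 3.0000.
Prior odds = 0.2610/3.0000 = 0.0870, so P(C) = 0.0870/(1+0.0870) ≈ 0.08.

P(C) = 0.08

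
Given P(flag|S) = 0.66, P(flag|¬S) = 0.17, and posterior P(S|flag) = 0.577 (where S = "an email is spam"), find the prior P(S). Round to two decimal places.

P(S) = 0.26

In odds form, posterior odds = prior odds × likelihood ratio, so prior odds = posterior odds ÷ LR.
Posterior odds = 0.577/(1−0.577) = 1.3641. LR = 0.66/0.17 = 3.8824.
Prior odds = 1.3641/3.8824 = 0.3514, so P(S) = 0.3514/(1+0.3514) ≈ 0.26.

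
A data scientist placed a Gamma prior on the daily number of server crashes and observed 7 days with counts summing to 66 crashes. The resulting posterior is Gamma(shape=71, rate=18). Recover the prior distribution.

Gamma(shape=5, rate=11)

A Gamma(α, β) prior (rate parametrization) on a Poisson rate with n observations summing to S gives posterior Gamma(α+S, β+n).
So α = 71 − 66 = 5 and β = 18 − 7 = 11.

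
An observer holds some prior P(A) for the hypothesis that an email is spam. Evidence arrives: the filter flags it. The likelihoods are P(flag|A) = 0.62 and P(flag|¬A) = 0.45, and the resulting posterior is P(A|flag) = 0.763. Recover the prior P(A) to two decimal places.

In odds form, posterior odds = prior odds × likelihood ratio, so prior odds = posterior odds ÷ LR.
Posterior odds = 0.763/(1−0.763) = 3.2194. LR = 0.62/0.45 = 1.3778.
Prior odds = 3.2194/1.3778 = 2.3366, so P(A) = 2.3366/(1+2.3366) ≈ 0.70.

P(A) = 0.70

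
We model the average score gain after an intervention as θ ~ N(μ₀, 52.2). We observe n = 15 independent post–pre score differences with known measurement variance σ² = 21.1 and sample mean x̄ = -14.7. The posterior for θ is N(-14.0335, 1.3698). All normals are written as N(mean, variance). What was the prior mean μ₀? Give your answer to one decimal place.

μ₀ = 10.7

The posterior mean is a precision-weighted average: μ_n = (τ₀μ₀ + τ_data·x̄)/(τ₀+τ_data), with τ₀=1/σ₀² and τ_data=n/σ².
Here τ₀ = 1/52.2 = 0.019157 and τ_data = 15/21.1 = 0.710900, so τ_n = 0.730057.
Rearranging for μ₀: μ₀ = (μ_n·τ_n − τ_data·x̄)/τ₀ = (-14.0335·0.730057 − 0.710900·-14.7) / 0.019157 = 0.204975/0.019157 ≈ 10.7.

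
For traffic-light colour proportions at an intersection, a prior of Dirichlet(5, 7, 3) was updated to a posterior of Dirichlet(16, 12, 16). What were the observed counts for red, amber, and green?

For a Dirichlet(α) prior with multinomial counts c, the posterior is Dirichlet(α + c) componentwise.
Counts are posterior − prior componentwise: 16−5=11, 12−7=5, 16−3=13.

counts (11, 5, 13)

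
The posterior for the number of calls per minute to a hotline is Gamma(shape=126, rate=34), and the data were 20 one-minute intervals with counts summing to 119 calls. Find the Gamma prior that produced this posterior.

Gamma(shape=7, rate=14)

A Gamma(α, β) prior (rate parametrization) on a Poisson rate with n observations summing to S gives posterior Gamma(α+S, β+n).
So α = 126 − 119 = 7 and β = 34 − 20 = 14.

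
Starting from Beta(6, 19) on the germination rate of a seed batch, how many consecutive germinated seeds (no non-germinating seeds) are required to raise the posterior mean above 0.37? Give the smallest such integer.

k = 6

After k germinated seeds and 0 non-germinating seeds the posterior is Beta(6+k, 19), with mean (6+k)/(6+19+k).
Set (6+k)/(25+k) > 0.37 and solve: k > (0.37·25 − 6)/(1 − 0.37) = 5.159.
The smallest integer exceeding 5.159 is 6.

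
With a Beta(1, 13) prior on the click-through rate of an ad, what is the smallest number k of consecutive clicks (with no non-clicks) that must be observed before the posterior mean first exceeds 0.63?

k = 22

After k clicks and 0 non-clicks the posterior is Beta(1+k, 13), with mean (1+k)/(1+13+k).
Set (1+k)/(14+k) > 0.63 and solve: k > (0.63·14 − 1)/(1 − 0.63) = 21.135.
The smallest integer exceeding 21.135 is 22.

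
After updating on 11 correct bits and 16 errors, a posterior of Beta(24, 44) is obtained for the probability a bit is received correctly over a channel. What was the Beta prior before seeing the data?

A Beta(α, β) prior with s successes and f failures in binomial data gives a Beta(α+s, β+f) posterior.
Subtract the data counts: 24−11=13, 44−16=28.

Beta(13, 28)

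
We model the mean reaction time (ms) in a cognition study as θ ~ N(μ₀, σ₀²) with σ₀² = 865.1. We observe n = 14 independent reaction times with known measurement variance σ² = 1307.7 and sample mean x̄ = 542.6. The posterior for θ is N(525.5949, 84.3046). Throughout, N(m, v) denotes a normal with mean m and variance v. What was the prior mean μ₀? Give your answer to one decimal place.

μ₀ = 368.1

With known observation variance, the Normal–Normal posterior has precision τ_n = τ₀ + n/σ² and mean μ_n = (τ₀μ₀ + (n/σ²)x̄)/τ_n.
Here τ₀ = 1/865.1 = 0.001156 and τ_data = 14/1307.7 = 0.010706, so τ_n = 0.011862.
Rearranging for μ₀: μ₀ = (μ_n·τ_n − τ_data·x̄)/τ₀ = (525.5949·0.011862 − 0.010706·542.6) / 0.001156 = 0.425531/0.001156 ≈ 368.1.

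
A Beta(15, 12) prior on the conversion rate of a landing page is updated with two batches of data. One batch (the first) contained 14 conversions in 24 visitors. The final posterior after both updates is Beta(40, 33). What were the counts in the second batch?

11 conversions and 11 bounces

Because Beta–binomial updating is additive in the counts, the combined data contributed (α_post−α_prior, β_post−β_prior) successes and failures.
Total across both batches: 40−15=25 conversions, 33−12=21 bounces.
Subtract the first batch: 25−14=11 conversions and 21−10=11 bounces.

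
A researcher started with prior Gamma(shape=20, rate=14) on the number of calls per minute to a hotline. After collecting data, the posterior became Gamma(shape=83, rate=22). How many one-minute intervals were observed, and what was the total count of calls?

Gamma–Poisson conjugacy: posterior shape = α + Σxᵢ, posterior rate = β + n.
Matching: Σxᵢ = 83 − 20 = 63 and n = 22 − 14 = 8.

n = 8 one-minute intervals with total 63 calls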